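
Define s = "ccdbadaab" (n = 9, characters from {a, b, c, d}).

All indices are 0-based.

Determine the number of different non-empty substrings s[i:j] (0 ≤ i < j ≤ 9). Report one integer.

rank | idx | suffix
   0 |   6 | aab
   1 |   7 | ab
   2 |   4 | adaab
   3 |   8 | b
   4 |   3 | badaab
   5 |   0 | ccdbadaab
   6 |   1 | cdbadaab
   7 |   5 | daab
   8 |   2 | dbadaab

SA = [6, 7, 4, 8, 3, 0, 1, 5, 2]
i: (SA[i-1],SA[i]) lcp shared
  1: (6,7) 1 'a'
  2: (7,4) 1 'a'
  3: (4,8) 0 ''
  4: (8,3) 1 'b'
  5: (3,0) 0 ''
  6: (0,1) 1 'c'
  7: (1,5) 0 ''
  8: (5,2) 1 'd'

n(n+1)/2 = 9·10/2 = 45
Σ LCP = 0 + 1 + 1 + 0 + 1 + 0 + 1 + 0 + 1 = 5
distinct = 45 − 5 = 40

40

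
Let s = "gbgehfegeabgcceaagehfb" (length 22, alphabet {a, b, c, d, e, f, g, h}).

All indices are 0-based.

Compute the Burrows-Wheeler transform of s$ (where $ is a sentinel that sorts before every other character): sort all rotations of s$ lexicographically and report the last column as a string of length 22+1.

rank  rotation                 last
    0  $gbgehfegeabgcceaagehfb  b
    1  aagehfb$gbgehfegeabgcce  e
    2  abgcceaagehfb$gbgehfege  e
    3  agehfb$gbgehfegeabgccea  a
    4  b$gbgehfegeabgcceaagehf  f
    5  bgcceaagehfb$gbgehfegea  a
    6  bgehfegeabgcceaagehfb$g  g
    7  cceaagehfb$gbgehfegeabg  g
    8  ceaagehfb$gbgehfegeabgc  c
    9  eaagehfb$gbgehfegeabgcc  c
   10  eabgcceaagehfb$gbgehfeg  g
   11  egeabgcceaagehfb$gbgehf  f
   12  ehfb$gbgehfegeabgcceaag  g
   13  ehfegeabgcceaagehfb$gbg  g
   14  fb$gbgehfegeabgcceaageh  h
   15  fegeabgcceaagehfb$gbgeh  h
   16  gbgehfegeabgcceaagehfb$  $
   17  gcceaagehfb$gbgehfegeab  b
   18  geabgcceaagehfb$gbgehfe  e
   19  gehfb$gbgehfegeabgcceaa  a
   20  gehfegeabgcceaagehfb$gb  b
   21  hfb$gbgehfegeabgcceaage  e
   22  hfegeabgcceaagehfb$gbge  e

beeafaggccgfgghh$beabee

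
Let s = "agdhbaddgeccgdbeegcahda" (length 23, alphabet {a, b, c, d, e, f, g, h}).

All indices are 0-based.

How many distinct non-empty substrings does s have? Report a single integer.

259

rank | idx | suffix
   0 |  22 | a
   1 |   5 | addgeccgdbeegcahda
   2 |   0 | agdhbaddgeccgdbeegcahda
   3 |  19 | ahda
   4 |   4 | baddgeccgdbeegcahda
   5 |  14 | beegcahda
   6 |  18 | cahda
   7 |  10 | ccgdbeegcahda
   8 |  11 | cgdbeegcahda
   9 |  21 | da
  10 |  13 | dbeegcahda
  11 |   6 | ddgeccgdbeegcahda
  12 |   7 | dgeccgdbeegcahda
  13 |   2 | dhbaddgeccgdbeegcahda
  14 |   9 | eccgdbeegcahda
  15 |  15 | eegcahda
  16 |  16 | egcahda
  17 |  17 | gcahda
  18 |  12 | gdbeegcahda
  19 |   1 | gdhbaddgeccgdbeegcahda
  20 |   8 | geccgdbeegcahda
  21 |   3 | hbaddgeccgdbeegcahda
  22 |  20 | hda

SA = [22, 5, 0, 19, 4, 14, 18, 10, 11, 21, 13, 6, 7, 2, 9, 15, 16, 17, 12, 1, 8, 3, 20]
i: (SA[i-1],SA[i]) lcp shared
  1: (22,5) 1 'a'
  2: (5,0) 1 'a'
  3: (0,19) 1 'a'
  4: (19,4) 0 ''
  5: (4,14) 1 'b'
  6: (14,18) 0 ''
  7: (18,10) 1 'c'
  8: (10,11) 1 'c'
  9: (11,21) 0 ''
  10: (21,13) 1 'd'
  11: (13,6) 1 'd'
  12: (6,7) 1 'd'
  13: (7,2) 1 'd'
  14: (2,9) 0 ''
  15: (9,15) 1 'e'
  16: (15,16) 1 'e'
  17: (16,17) 0 ''
  18: (17,12) 1 'g'
  19: (12,1) 2 'gd'
  20: (1,8) 1 'g'
  21: (8,3) 0 ''
  22: (3,20) 1 'h'

n(n+1)/2 = 23·24/2 = 276
Σ LCP = 0 + 1 + 1 + 1 + 0 + 1 + 0 + 1 + 1 + 0 + 1 + 1 + 1 + 1 + 0 + 1 + 1 + 0 + 1 + 2 + 1 + 0 + 1 = 17
distinct = 276 − 17 = 259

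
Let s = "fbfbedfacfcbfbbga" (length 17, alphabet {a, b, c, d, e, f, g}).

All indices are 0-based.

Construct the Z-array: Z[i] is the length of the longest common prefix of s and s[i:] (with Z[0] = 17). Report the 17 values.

Z[0]=17
i=1: fresh scan; Z[1]=0
i=2: fresh scan; Z[2]=2 grow→box=[2,4)
i=3: min(r-i=1, Z[1]=0)=0; Z[3]=0
i=4: fresh scan; Z[4]=0
i=5: fresh scan; Z[5]=0
i=6: fresh scan; Z[6]=1 grow→box=[6,7)
i=7: fresh scan; Z[7]=0
i=8: fresh scan; Z[8]=0
i=9: fresh scan; Z[9]=1 grow→box=[9,10)
i=10: fresh scan; Z[10]=0
i=11: fresh scan; Z[11]=0
i=12: fresh scan; Z[12]=2 grow→box=[12,14)
i=13: min(r-i=1, Z[1]=0)=0; Z[13]=0
i=14: fresh scan; Z[14]=0
i=15: fresh scan; Z[15]=0
i=16: fresh scan; Z[16]=0

[17, 0, 2, 0, 0, 0, 1, 0, 0, 1, 0, 0, 2, 0, 0, 0, 0]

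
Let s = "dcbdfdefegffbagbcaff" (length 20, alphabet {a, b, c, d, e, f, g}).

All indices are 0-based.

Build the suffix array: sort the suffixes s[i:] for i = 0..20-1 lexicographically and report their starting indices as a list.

rank | idx | suffix
   0 |  17 | aff
   1 |  13 | agbcaff
   2 |  12 | bagbcaff
   3 |  15 | bcaff
   4 |   2 | bdfdefegffbagbcaff
   5 |  16 | caff
   6 |   1 | cbdfdefegffbagbcaff
   7 |   0 | dcbdfdefegffbagbcaff
   8 |   5 | defegffbagbcaff
   9 |   3 | dfdefegffbagbcaff
  10 |   6 | efegffbagbcaff
  11 |   8 | egffbagbcaff
  12 |  19 | f
  13 |  11 | fbagbcaff
  14 |   4 | fdefegffbagbcaff
  15 |   7 | fegffbagbcaff
  16 |  18 | ff
  17 |  10 | ffbagbcaff
  18 |  14 | gbcaff
  19 |   9 | gffbagbcaff

[17, 13, 12, 15, 2, 16, 1, 0, 5, 3, 6, 8, 19, 11, 4, 7, 18, 10, 14, 9]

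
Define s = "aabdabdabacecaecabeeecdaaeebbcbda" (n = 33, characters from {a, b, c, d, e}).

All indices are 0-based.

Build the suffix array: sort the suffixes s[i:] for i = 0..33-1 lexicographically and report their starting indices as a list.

[32, 0, 23, 7, 4, 1, 16, 9, 13, 24, 8, 27, 28, 30, 5, 2, 17, 15, 12, 29, 21, 10, 31, 22, 6, 3, 26, 14, 11, 20, 25, 19, 18]

sorted suffixes:
  #0 SA[0]=32  'a'
  #1 SA[1]=0  'aabdabdabacecaecabeeecdaaeebbcbda'
  #2 SA[2]=23  'aaeebbcbda'
  #3 SA[3]=7  'abacecaecabeeecdaaeebbcbda'
  #4 SA[4]=4  'abdabacecaecabeeecdaaeebbcbda'
  #5 SA[5]=1  'abdabdabacecaecabeeecdaaeebbcbda'
  #6 SA[6]=16  'abeeecdaaeebbcbda'
  #7 SA[7]=9  'acecaecabeeecdaaeebbcbda'
  #8 SA[8]=13  'aecabeeecdaaeebbcbda'
  #9 SA[9]=24  'aeebbcbda'
  #10 SA[10]=8  'bacecaecabeeecdaaeebbcbda'
  #11 SA[11]=27  'bbcbda'
  #12 SA[12]=28  'bcbda'
  #13 SA[13]=30  'bda'
  #14 SA[14]=5  'bdabacecaecabeeecdaaeebbcbda'
  #15 SA[15]=2  'bdabdabacecaecabeeecdaaeebbcbda'
  #16 SA[16]=17  'beeecdaaeebbcbda'
  #17 SA[17]=15  'cabeeecdaaeebbcbda'
  #18 SA[18]=12  'caecabeeecdaaeebbcbda'
  #19 SA[19]=29  'cbda'
  #20 SA[20]=21  'cdaaeebbcbda'
  #21 SA[21]=10  'cecaecabeeecdaaeebbcbda'
  #22 SA[22]=31  'da'
  #23 SA[23]=22  'daaeebbcbda'
  #24 SA[24]=6  'dabacecaecabeeecdaaeebbcbda'
  #25 SA[25]=3  'dabdabacecaecabeeecdaaeebbcbda'
  #26 SA[26]=26  'ebbcbda'
  #27 SA[27]=14  'ecabeeecdaaeebbcbda'
  #28 SA[28]=11  'ecaecabeeecdaaeebbcbda'
  #29 SA[29]=20  'ecdaaeebbcbda'
  #30 SA[30]=25  'eebbcbda'
  #31 SA[31]=19  'eecdaaeebbcbda'
  #32 SA[32]=18  'eeecdaaeebbcbda'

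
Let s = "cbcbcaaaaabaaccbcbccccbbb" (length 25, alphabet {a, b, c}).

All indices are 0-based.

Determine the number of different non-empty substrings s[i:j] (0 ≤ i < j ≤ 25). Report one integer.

276

sorted suffixes:
  #0 SA[0]=5  'aaaaabaaccbcbccccbbb'
  #1 SA[1]=6  'aaaabaaccbcbccccbbb'
  #2 SA[2]=7  'aaabaaccbcbccccbbb'
  #3 SA[3]=8  'aabaaccbcbccccbbb'
  #4 SA[4]=11  'aaccbcbccccbbb'
  #5 SA[5]=9  'abaaccbcbccccbbb'
  #6 SA[6]=12  'accbcbccccbbb'
  #7 SA[7]=24  'b'
  #8 SA[8]=10  'baaccbcbccccbbb'
  #9 SA[9]=23  'bb'
  #10 SA[10]=22  'bbb'
  #11 SA[11]=3  'bcaaaaabaaccbcbccccbbb'
  #12 SA[12]=1  'bcbcaaaaabaaccbcbccccbbb'
  #13 SA[13]=15  'bcbccccbbb'
  #14 SA[14]=17  'bccccbbb'
  #15 SA[15]=4  'caaaaabaaccbcbccccbbb'
  #16 SA[16]=21  'cbbb'
  #17 SA[17]=2  'cbcaaaaabaaccbcbccccbbb'
  #18 SA[18]=0  'cbcbcaaaaabaaccbcbccccbbb'
  #19 SA[19]=14  'cbcbccccbbb'
  #20 SA[20]=16  'cbccccbbb'
  #21 SA[21]=20  'ccbbb'
  #22 SA[22]=13  'ccbcbccccbbb'
  #23 SA[23]=19  'cccbbb'
  #24 SA[24]=18  'ccccbbb'

SA = [5, 6, 7, 8, 11, 9, 12, 24, 10, 23, 22, 3, 1, 15, 17, 4, 21, 2, 0, 14, 16, 20, 13, 19, 18]
[i] adj suffixes → lcp
  [1] 5/6 → 4 ('aaaa')
  [2] 6/7 → 3 ('aaa')
  [3] 7/8 → 2 ('aa')
  [4] 8/11 → 2 ('aa')
  [5] 11/9 → 1 ('a')
  [6] 9/12 → 1 ('a')
  [7] 12/24 → 0 ('')
  [8] 24/10 → 1 ('b')
  [9] 10/23 → 1 ('b')
  [10] 23/22 → 2 ('bb')
  [11] 22/3 → 1 ('b')
  [12] 3/1 → 2 ('bc')
  [13] 1/15 → 4 ('bcbc')
  [14] 15/17 → 2 ('bc')
  [15] 17/4 → 0 ('')
  [16] 4/21 → 1 ('c')
  [17] 21/2 → 2 ('cb')
  [18] 2/0 → 3 ('cbc')
  [19] 0/14 → 5 ('cbcbc')
  [20] 14/16 → 3 ('cbc')
  [21] 16/20 → 1 ('c')
  [22] 20/13 → 3 ('ccb')
  [23] 13/19 → 2 ('cc')
  [24] 19/18 → 3 ('ccc')

n(n+1)/2 = 25·26/2 = 325
Σ LCP = 0 + 4 + 3 + 2 + 2 + 1 + 1 + 0 + 1 + 1 + 2 + 1 + 2 + 4 + 2 + 0 + 1 + 2 + 3 + 5 + 3 + 1 + 3 + 2 + 3 = 49
distinct = 325 − 49 = 276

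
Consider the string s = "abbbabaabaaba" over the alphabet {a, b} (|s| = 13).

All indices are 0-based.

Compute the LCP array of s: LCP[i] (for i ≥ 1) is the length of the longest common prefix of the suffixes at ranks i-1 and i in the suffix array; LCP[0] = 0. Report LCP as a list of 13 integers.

[0, 1, 4, 1, 3, 6, 2, 0, 2, 5, 2, 1, 2]

rank→(start, suffix):
  0 → (12, 'a')
  1 → (9, 'aaba')
  2 → (6, 'aabaaba')
  3 → (10, 'aba')
  4 → (7, 'abaaba')
  5 → (4, 'abaabaaba')
  6 → (0, 'abbbabaabaaba')
  7 → (11, 'ba')
  8 → (8, 'baaba')
  9 → (5, 'baabaaba')
  10 → (3, 'babaabaaba')
  11 → (2, 'bbabaabaaba')
  12 → (1, 'bbbabaabaaba')

SA = [12, 9, 6, 10, 7, 4, 0, 11, 8, 5, 3, 2, 1]
[i] adj suffixes → lcp
  [1] 12/9 → 1 ('a')
  [2] 9/6 → 4 ('aaba')
  [3] 6/10 → 1 ('a')
  [4] 10/7 → 3 ('aba')
  [5] 7/4 → 6 ('abaaba')
  [6] 4/0 → 2 ('ab')
  [7] 0/11 → 0 ('')
  [8] 11/8 → 2 ('ba')
  [9] 8/5 → 5 ('baaba')
  [10] 5/3 → 2 ('ba')
  [11] 3/2 → 1 ('b')
  [12] 2/1 → 2 ('bb')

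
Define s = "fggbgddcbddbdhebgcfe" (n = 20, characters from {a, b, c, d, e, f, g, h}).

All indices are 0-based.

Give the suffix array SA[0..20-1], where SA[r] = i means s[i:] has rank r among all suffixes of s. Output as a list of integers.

sorted suffixes:
  #0 SA[0]=8  'bddbdhebgcfe'
  #1 SA[1]=11  'bdhebgcfe'
  #2 SA[2]=15  'bgcfe'
  #3 SA[3]=3  'bgddcbddbdhebgcfe'
  #4 SA[4]=7  'cbddbdhebgcfe'
  #5 SA[5]=17  'cfe'
  #6 SA[6]=10  'dbdhebgcfe'
  #7 SA[7]=6  'dcbddbdhebgcfe'
  #8 SA[8]=9  'ddbdhebgcfe'
  #9 SA[9]=5  'ddcbddbdhebgcfe'
  #10 SA[10]=12  'dhebgcfe'
  #11 SA[11]=19  'e'
  #12 SA[12]=14  'ebgcfe'
  #13 SA[13]=18  'fe'
  #14 SA[14]=0  'fggbgddcbddbdhebgcfe'
  #15 SA[15]=2  'gbgddcbddbdhebgcfe'
  #16 SA[16]=16  'gcfe'
  #17 SA[17]=4  'gddcbddbdhebgcfe'
  #18 SA[18]=1  'ggbgddcbddbdhebgcfe'
  #19 SA[19]=13  'hebgcfe'

[8, 11, 15, 3, 7, 17, 10, 6, 9, 5, 12, 19, 14, 18, 0, 2, 16, 4, 1, 13]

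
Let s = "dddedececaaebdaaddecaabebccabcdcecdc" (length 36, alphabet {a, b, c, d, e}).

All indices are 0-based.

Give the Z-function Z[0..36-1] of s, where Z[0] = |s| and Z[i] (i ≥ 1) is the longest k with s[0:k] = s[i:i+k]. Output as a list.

Z[0]=36
i=1: fresh scan; Z[1]=2 scan→box=[1,3)
i=2: min(r-i=1, Z[1]=2)=1; Z[2]=1
i=3: fresh scan; Z[3]=0
i=4: fresh scan; Z[4]=1 scan→box=[4,5)
i=5: fresh scan; Z[5]=0
i=6: fresh scan; Z[6]=0
i=7: fresh scan; Z[7]=0
i=8: fresh scan; Z[8]=0
i=9: fresh scan; Z[9]=0
i=10: fresh scan; Z[10]=0
i=11: fresh scan; Z[11]=0
i=12: fresh scan; Z[12]=0
i=13: fresh scan; Z[13]=1 scan→box=[13,14)
i=14: fresh scan; Z[14]=0
i=15: fresh scan; Z[15]=0
i=16: fresh scan; Z[16]=2 scan→box=[16,18)
i=17: min(r-i=1, Z[1]=2)=1; Z[17]=1
i=18: fresh scan; Z[18]=0
i=19: fresh scan; Z[19]=0
i=20: fresh scan; Z[20]=0
i=21: fresh scan; Z[21]=0
i=22: fresh scan; Z[22]=0
i=23: fresh scan; Z[23]=0
i=24: fresh scan; Z[24]=0
i=25: fresh scan; Z[25]=0
i=26: fresh scan; Z[26]=0
i=27: fresh scan; Z[27]=0
i=28: fresh scan; Z[28]=0
i=29: fresh scan; Z[29]=0
i=30: fresh scan; Z[30]=1 scan→box=[30,31)
i=31: fresh scan; Z[31]=0
i=32: fresh scan; Z[32]=0
i=33: fresh scan; Z[33]=0
i=34: fresh scan; Z[34]=1 scan→box=[34,35)
i=35: fresh scan; Z[35]=0

[36, 2, 1, 0, 1, 0, 0, 0, 0, 0, 0, 0, 0, 1, 0, 0, 2, 1, 0, 0, 0, 0, 0, 0, 0, 0, 0, 0, 0, 0, 1, 0, 0, 0, 1, 0]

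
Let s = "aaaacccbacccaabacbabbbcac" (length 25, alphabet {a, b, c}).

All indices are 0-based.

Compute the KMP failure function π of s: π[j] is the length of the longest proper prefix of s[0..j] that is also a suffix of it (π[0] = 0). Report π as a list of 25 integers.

[0, 1, 2, 3, 0, 0, 0, 0, 1, 0, 0, 0, 1, 2, 0, 1, 0, 0, 1, 0, 0, 0, 0, 1, 0]

π[0] = 0
j=1 s[j]='a': π[1]=1 (border 'a')
j=2 s[j]='a': π[2]=2 (border 'aa')
j=3 s[j]='a': π[3]=3 (border 'aaa')
j=4 s[j]='c': k: 3→2→1→0; π[4]=0 (border '')
j=5 s[j]='c': π[5]=0 (border '')
j=6 s[j]='c': π[6]=0 (border '')
j=7 s[j]='b': π[7]=0 (border '')
j=8 s[j]='a': π[8]=1 (border 'a')
j=9 s[j]='c': k: 1→0; π[9]=0 (border '')
j=10 s[j]='c': π[10]=0 (border '')
j=11 s[j]='c': π[11]=0 (border '')
j=12 s[j]='a': π[12]=1 (border 'a')
j=13 s[j]='a': π[13]=2 (border 'aa')
j=14 s[j]='b': k: 2→1→0; π[14]=0 (border '')
j=15 s[j]='a': π[15]=1 (border 'a')
j=16 s[j]='c': k: 1→0; π[16]=0 (border '')
j=17 s[j]='b': π[17]=0 (border '')
j=18 s[j]='a': π[18]=1 (border 'a')
j=19 s[j]='b': k: 1→0; π[19]=0 (border '')
j=20 s[j]='b': π[20]=0 (border '')
j=21 s[j]='b': π[21]=0 (border '')
j=22 s[j]='c': π[22]=0 (border '')
j=23 s[j]='a': π[23]=1 (border 'a')
j=24 s[j]='c': k: 1→0; π[24]=0 (border '')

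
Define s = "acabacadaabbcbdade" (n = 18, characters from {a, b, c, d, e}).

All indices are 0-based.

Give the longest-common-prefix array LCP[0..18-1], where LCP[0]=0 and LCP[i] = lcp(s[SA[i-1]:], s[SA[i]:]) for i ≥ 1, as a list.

rank | idx | suffix
   0 |   8 | aabbcbdade
   1 |   2 | abacadaabbcbdade
   2 |   9 | abbcbdade
   3 |   0 | acabacadaabbcbdade
   4 |   4 | acadaabbcbdade
   5 |   6 | adaabbcbdade
   6 |  15 | ade
   7 |   3 | bacadaabbcbdade
   8 |  10 | bbcbdade
   9 |  11 | bcbdade
  10 |  13 | bdade
  11 |   1 | cabacadaabbcbdade
  12 |   5 | cadaabbcbdade
  13 |  12 | cbdade
  14 |   7 | daabbcbdade
  15 |  14 | dade
  16 |  16 | de
  17 |  17 | e

SA = [8, 2, 9, 0, 4, 6, 15, 3, 10, 11, 13, 1, 5, 12, 7, 14, 16, 17]
i: (SA[i-1],SA[i]) lcp shared
  1: (8,2) 1 'a'
  2: (2,9) 2 'ab'
  3: (9,0) 1 'a'
  4: (0,4) 3 'aca'
  5: (4,6) 1 'a'
  6: (6,15) 2 'ad'
  7: (15,3) 0 ''
  8: (3,10) 1 'b'
  9: (10,11) 1 'b'
  10: (11,13) 1 'b'
  11: (13,1) 0 ''
  12: (1,5) 2 'ca'
  13: (5,12) 1 'c'
  14: (12,7) 0 ''
  15: (7,14) 2 'da'
  16: (14,16) 1 'd'
  17: (16,17) 0 ''

[0, 1, 2, 1, 3, 1, 2, 0, 1, 1, 1, 0, 2, 1, 0, 2, 1, 0]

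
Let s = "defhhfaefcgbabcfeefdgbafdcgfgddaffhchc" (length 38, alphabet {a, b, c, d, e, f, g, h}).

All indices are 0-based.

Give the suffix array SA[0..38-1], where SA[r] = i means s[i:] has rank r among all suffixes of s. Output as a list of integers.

[12, 6, 22, 31, 11, 21, 13, 37, 14, 9, 25, 35, 30, 24, 29, 0, 19, 16, 7, 17, 1, 5, 8, 23, 18, 15, 32, 27, 33, 2, 10, 20, 28, 26, 36, 34, 4, 3]

rank→(start, suffix):
  0 → (12, 'abcfeefdgbafdcgfgddaffhchc')
  1 → (6, 'aefcgbabcfeefdgbafdcgfgddaffhchc')
  2 → (22, 'afdcgfgddaffhchc')
  3 → (31, 'affhchc')
  4 → (11, 'babcfeefdgbafdcgfgddaffhchc')
  5 → (21, 'bafdcgfgddaffhchc')
  6 → (13, 'bcfeefdgbafdcgfgddaffhchc')
  7 → (37, 'c')
  8 → (14, 'cfeefdgbafdcgfgddaffhchc')
  9 → (9, 'cgbabcfeefdgbafdcgfgddaffhchc')
  10 → (25, 'cgfgddaffhchc')
  11 → (35, 'chc')
  12 → (30, 'daffhchc')
  13 → (24, 'dcgfgddaffhchc')
  14 → (29, 'ddaffhchc')
  15 → (0, 'defhhfaefcgbabcfeefdgbafdcgfgddaffhchc')
  16 → (19, 'dgbafdcgfgddaffhchc')
  17 → (16, 'eefdgbafdcgfgddaffhchc')
  18 → (7, 'efcgbabcfeefdgbafdcgfgddaffhchc')
  19 → (17, 'efdgbafdcgfgddaffhchc')
  20 → (1, 'efhhfaefcgbabcfeefdgbafdcgfgddaffhchc')
  21 → (5, 'faefcgbabcfeefdgbafdcgfgddaffhchc')
  22 → (8, 'fcgbabcfeefdgbafdcgfgddaffhchc')
  23 → (23, 'fdcgfgddaffhchc')
  24 → (18, 'fdgbafdcgfgddaffhchc')
  25 → (15, 'feefdgbafdcgfgddaffhchc')
  26 → (32, 'ffhchc')
  27 → (27, 'fgddaffhchc')
  28 → (33, 'fhchc')
  29 → (2, 'fhhfaefcgbabcfeefdgbafdcgfgddaffhchc')
  30 → (10, 'gbabcfeefdgbafdcgfgddaffhchc')
  31 → (20, 'gbafdcgfgddaffhchc')
  32 → (28, 'gddaffhchc')
  33 → (26, 'gfgddaffhchc')
  34 → (36, 'hc')
  35 → (34, 'hchc')
  36 → (4, 'hfaefcgbabcfeefdgbafdcgfgddaffhchc')
  37 → (3, 'hhfaefcgbabcfeefdgbafdcgfgddaffhchc')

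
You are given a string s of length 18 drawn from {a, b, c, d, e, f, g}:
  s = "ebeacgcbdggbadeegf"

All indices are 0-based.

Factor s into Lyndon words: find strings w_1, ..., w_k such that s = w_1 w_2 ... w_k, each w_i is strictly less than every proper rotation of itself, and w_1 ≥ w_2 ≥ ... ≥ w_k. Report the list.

emit factor 1: 'e' (i=0, period=1)
emit factor 2: 'be' (i=1, period=2)
emit factor 3: 'acgcbdggbadeegf' (i=3, period=15)

["e", "be", "acgcbdggbadeegf"]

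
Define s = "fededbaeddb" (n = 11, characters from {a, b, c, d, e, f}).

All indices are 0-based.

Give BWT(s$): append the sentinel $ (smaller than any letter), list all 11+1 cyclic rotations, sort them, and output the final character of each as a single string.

bbdddeeedaf$

rank  rotation      last
    0  $fededbaeddb  b
    1  aeddb$fededb  b
    2  b$fededbaedd  d
    3  baeddb$feded  d
    4  db$fededbaed  d
    5  dbaeddb$fede  e
    6  ddb$fededbae  e
    7  dedbaeddb$fe  e
    8  edbaeddb$fed  d
    9  eddb$fededba  a
   10  ededbaeddb$f  f
   11  fededbaeddb$  $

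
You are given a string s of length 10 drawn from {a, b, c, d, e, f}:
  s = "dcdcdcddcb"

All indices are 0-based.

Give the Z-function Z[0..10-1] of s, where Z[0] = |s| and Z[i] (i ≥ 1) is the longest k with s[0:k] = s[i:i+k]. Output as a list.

[10, 0, 5, 0, 3, 0, 1, 2, 0, 0]

Z[0]=10
i=1: outside box; Z[1]=0
i=2: outside box; Z[2]=5 extend→box=[2,7)
i=3: min(r-i=4, Z[1]=0)=0; Z[3]=0
i=4: min(r-i=3, Z[2]=5)=3; Z[4]=3
i=5: min(r-i=2, Z[3]=0)=0; Z[5]=0
i=6: min(r-i=1, Z[4]=3)=1; Z[6]=1
i=7: outside box; Z[7]=2 extend→box=[7,9)
i=8: min(r-i=1, Z[1]=0)=0; Z[8]=0
i=9: outside box; Z[9]=0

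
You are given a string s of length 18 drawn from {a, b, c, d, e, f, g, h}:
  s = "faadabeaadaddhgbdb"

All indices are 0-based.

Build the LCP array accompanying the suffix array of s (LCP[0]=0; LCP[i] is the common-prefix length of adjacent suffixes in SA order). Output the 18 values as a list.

rank | idx | suffix
   0 |   1 | aadabeaadaddhgbdb
   1 |   7 | aadaddhgbdb
   2 |   4 | abeaadaddhgbdb
   3 |   2 | adabeaadaddhgbdb
   4 |   8 | adaddhgbdb
   5 |  10 | addhgbdb
   6 |  17 | b
   7 |  15 | bdb
   8 |   5 | beaadaddhgbdb
   9 |   3 | dabeaadaddhgbdb
  10 |   9 | daddhgbdb
  11 |  16 | db
  12 |  11 | ddhgbdb
  13 |  12 | dhgbdb
  14 |   6 | eaadaddhgbdb
  15 |   0 | faadabeaadaddhgbdb
  16 |  14 | gbdb
  17 |  13 | hgbdb

SA = [1, 7, 4, 2, 8, 10, 17, 15, 5, 3, 9, 16, 11, 12, 6, 0, 14, 13]
[i] adj suffixes → lcp
  [1] 1/7 → 4 ('aada')
  [2] 7/4 → 1 ('a')
  [3] 4/2 → 1 ('a')
  [4] 2/8 → 3 ('ada')
  [5] 8/10 → 2 ('ad')
  [6] 10/17 → 0 ('')
  [7] 17/15 → 1 ('b')
  [8] 15/5 → 1 ('b')
  [9] 5/3 → 0 ('')
  [10] 3/9 → 2 ('da')
  [11] 9/16 → 1 ('d')
  [12] 16/11 → 1 ('d')
  [13] 11/12 → 1 ('d')
  [14] 12/6 → 0 ('')
  [15] 6/0 → 0 ('')
  [16] 0/14 → 0 ('')
  [17] 14/13 → 0 ('')

[0, 4, 1, 1, 3, 2, 0, 1, 1, 0, 2, 1, 1, 1, 0, 0, 0, 0]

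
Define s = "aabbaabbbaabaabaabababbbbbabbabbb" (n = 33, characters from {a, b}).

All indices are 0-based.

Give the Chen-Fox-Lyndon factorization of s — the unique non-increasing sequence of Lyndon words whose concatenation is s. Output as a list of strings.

["aabbaabbb", "aabaabaabababbbbbabbabbb"]

emit factor 1: 'aabbaabbb' (i=0, period=9)
emit factor 2: 'aabaabaabababbbbbabbabbb' (i=9, period=24)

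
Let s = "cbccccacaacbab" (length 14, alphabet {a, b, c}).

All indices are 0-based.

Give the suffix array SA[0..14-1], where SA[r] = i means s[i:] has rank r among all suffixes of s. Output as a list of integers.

[8, 12, 6, 9, 13, 11, 1, 7, 5, 10, 0, 4, 3, 2]

sorted suffixes:
  #0 SA[0]=8  'aacbab'
  #1 SA[1]=12  'ab'
  #2 SA[2]=6  'acaacbab'
  #3 SA[3]=9  'acbab'
  #4 SA[4]=13  'b'
  #5 SA[5]=11  'bab'
  #6 SA[6]=1  'bccccacaacbab'
  #7 SA[7]=7  'caacbab'
  #8 SA[8]=5  'cacaacbab'
  #9 SA[9]=10  'cbab'
  #10 SA[10]=0  'cbccccacaacbab'
  #11 SA[11]=4  'ccacaacbab'
  #12 SA[12]=3  'cccacaacbab'
  #13 SA[13]=2  'ccccacaacbab'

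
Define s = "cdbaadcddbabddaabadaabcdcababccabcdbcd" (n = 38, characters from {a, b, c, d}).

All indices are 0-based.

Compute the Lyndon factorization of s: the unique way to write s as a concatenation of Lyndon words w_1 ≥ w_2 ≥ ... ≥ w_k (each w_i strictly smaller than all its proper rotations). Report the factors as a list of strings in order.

emit factor 1: 'cd' (i=0, period=2)
emit factor 2: 'b' (i=2, period=1)
emit factor 3: 'aadcddbabdd' (i=3, period=11)
emit factor 4: 'aabadaabcdcababccabcdbcd' (i=14, period=24)

["cd", "b", "aadcddbabdd", "aabadaabcdcababccabcdbcd"]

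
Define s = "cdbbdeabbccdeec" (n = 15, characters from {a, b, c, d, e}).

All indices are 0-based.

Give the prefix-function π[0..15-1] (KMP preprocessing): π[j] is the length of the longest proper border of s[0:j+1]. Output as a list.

[0, 0, 0, 0, 0, 0, 0, 0, 0, 1, 1, 2, 0, 0, 1]

π[0] = 0
j=1 s[j]='d': π[1]=0 (border '')
j=2 s[j]='b': π[2]=0 (border '')
j=3 s[j]='b': π[3]=0 (border '')
j=4 s[j]='d': π[4]=0 (border '')
j=5 s[j]='e': π[5]=0 (border '')
j=6 s[j]='a': π[6]=0 (border '')
j=7 s[j]='b': π[7]=0 (border '')
j=8 s[j]='b': π[8]=0 (border '')
j=9 s[j]='c': π[9]=1 (border 'c')
j=10 s[j]='c': k: 1→0; π[10]=1 (border 'c')
j=11 s[j]='d': π[11]=2 (border 'cd')
j=12 s[j]='e': k: 2→0; π[12]=0 (border '')
j=13 s[j]='e': π[13]=0 (border '')
j=14 s[j]='c': π[14]=1 (border 'c')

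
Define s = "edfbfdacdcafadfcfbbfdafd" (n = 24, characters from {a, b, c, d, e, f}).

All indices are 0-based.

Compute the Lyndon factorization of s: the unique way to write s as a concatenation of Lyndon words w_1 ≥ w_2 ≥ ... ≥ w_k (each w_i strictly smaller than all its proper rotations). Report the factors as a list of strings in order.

emit factor 1: 'e' (i=0, period=1)
emit factor 2: 'df' (i=1, period=2)
emit factor 3: 'bfd' (i=3, period=3)
emit factor 4: 'acdcafadfcfbbfdafd' (i=6, period=18)

["e", "df", "bfd", "acdcafadfcfbbfdafd"]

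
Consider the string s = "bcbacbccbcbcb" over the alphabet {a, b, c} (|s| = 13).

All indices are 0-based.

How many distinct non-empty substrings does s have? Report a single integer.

69

sorted suffixes:
  #0 SA[0]=3  'acbccbcbcb'
  #1 SA[1]=12  'b'
  #2 SA[2]=2  'bacbccbcbcb'
  #3 SA[3]=10  'bcb'
  #4 SA[4]=0  'bcbacbccbcbcb'
  #5 SA[5]=8  'bcbcb'
  #6 SA[6]=5  'bccbcbcb'
  #7 SA[7]=11  'cb'
  #8 SA[8]=1  'cbacbccbcbcb'
  #9 SA[9]=9  'cbcb'
  #10 SA[10]=7  'cbcbcb'
  #11 SA[11]=4  'cbccbcbcb'
  #12 SA[12]=6  'ccbcbcb'

SA = [3, 12, 2, 10, 0, 8, 5, 11, 1, 9, 7, 4, 6]
[i] adj suffixes → lcp
  [1] 3/12 → 0 ('')
  [2] 12/2 → 1 ('b')
  [3] 2/10 → 1 ('b')
  [4] 10/0 → 3 ('bcb')
  [5] 0/8 → 3 ('bcb')
  [6] 8/5 → 2 ('bc')
  [7] 5/11 → 0 ('')
  [8] 11/1 → 2 ('cb')
  [9] 1/9 → 2 ('cb')
  [10] 9/7 → 4 ('cbcb')
  [11] 7/4 → 3 ('cbc')
  [12] 4/6 → 1 ('c')

n(n+1)/2 = 13·14/2 = 91
Σ LCP = 0 + 0 + 1 + 1 + 3 + 3 + 2 + 0 + 2 + 2 + 4 + 3 + 1 = 22
distinct = 91 − 22 = 69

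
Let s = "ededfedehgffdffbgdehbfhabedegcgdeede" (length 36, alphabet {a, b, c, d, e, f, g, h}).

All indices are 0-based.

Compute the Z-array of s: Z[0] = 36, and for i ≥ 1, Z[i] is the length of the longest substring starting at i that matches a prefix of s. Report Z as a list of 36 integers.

Z[0]=36
i=1: i≥r, start 0; Z[1]=0
i=2: i≥r, start 0; Z[2]=2 scan→box=[2,4)
i=3: min(r-i=1, Z[1]=0)=0; Z[3]=0
i=4: i≥r, start 0; Z[4]=0
i=5: i≥r, start 0; Z[5]=3 scan→box=[5,8)
i=6: min(r-i=2, Z[1]=0)=0; Z[6]=0
i=7: min(r-i=1, Z[2]=2)=1; Z[7]=1
i=8: i≥r, start 0; Z[8]=0
i=9: i≥r, start 0; Z[9]=0
i=10: i≥r, start 0; Z[10]=0
i=11: i≥r, start 0; Z[11]=0
i=12: i≥r, start 0; Z[12]=0
i=13: i≥r, start 0; Z[13]=0
i=14: i≥r, start 0; Z[14]=0
i=15: i≥r, start 0; Z[15]=0
i=16: i≥r, start 0; Z[16]=0
i=17: i≥r, start 0; Z[17]=0
i=18: i≥r, start 0; Z[18]=1 scan→box=[18,19)
i=19: i≥r, start 0; Z[19]=0
i=20: i≥r, start 0; Z[20]=0
i=21: i≥r, start 0; Z[21]=0
i=22: i≥r, start 0; Z[22]=0
i=23: i≥r, start 0; Z[23]=0
i=24: i≥r, start 0; Z[24]=0
i=25: i≥r, start 0; Z[25]=3 scan→box=[25,28)
i=26: min(r-i=2, Z[1]=0)=0; Z[26]=0
i=27: min(r-i=1, Z[2]=2)=1; Z[27]=1
i=28: i≥r, start 0; Z[28]=0
i=29: i≥r, start 0; Z[29]=0
i=30: i≥r, start 0; Z[30]=0
i=31: i≥r, start 0; Z[31]=0
i=32: i≥r, start 0; Z[32]=1 scan→box=[32,33)
i=33: i≥r, start 0; Z[33]=3 scan→box=[33,36)
i=34: min(r-i=2, Z[1]=0)=0; Z[34]=0
i=35: min(r-i=1, Z[2]=2)=1; Z[35]=1

[36, 0, 2, 0, 0, 3, 0, 1, 0, 0, 0, 0, 0, 0, 0, 0, 0, 0, 1, 0, 0, 0, 0, 0, 0, 3, 0, 1, 0, 0, 0, 0, 1, 3, 0, 1]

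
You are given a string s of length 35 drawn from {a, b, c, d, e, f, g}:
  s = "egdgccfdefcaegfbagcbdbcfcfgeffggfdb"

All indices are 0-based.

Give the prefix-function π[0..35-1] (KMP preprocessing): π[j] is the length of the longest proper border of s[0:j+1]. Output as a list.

[0, 0, 0, 0, 0, 0, 0, 0, 1, 0, 0, 0, 1, 2, 0, 0, 0, 0, 0, 0, 0, 0, 0, 0, 0, 0, 0, 1, 0, 0, 0, 0, 0, 0, 0]

π[0] = 0
j=1 s[j]='g': π[1]=0 (border '')
j=2 s[j]='d': π[2]=0 (border '')
j=3 s[j]='g': π[3]=0 (border '')
j=4 s[j]='c': π[4]=0 (border '')
j=5 s[j]='c': π[5]=0 (border '')
j=6 s[j]='f': π[6]=0 (border '')
j=7 s[j]='d': π[7]=0 (border '')
j=8 s[j]='e': π[8]=1 (border 'e')
j=9 s[j]='f': k: 1→0; π[9]=0 (border '')
j=10 s[j]='c': π[10]=0 (border '')
j=11 s[j]='a': π[11]=0 (border '')
j=12 s[j]='e': π[12]=1 (border 'e')
j=13 s[j]='g': π[13]=2 (border 'eg')
j=14 s[j]='f': k: 2→0; π[14]=0 (border '')
j=15 s[j]='b': π[15]=0 (border '')
j=16 s[j]='a': π[16]=0 (border '')
j=17 s[j]='g': π[17]=0 (border '')
j=18 s[j]='c': π[18]=0 (border '')
j=19 s[j]='b': π[19]=0 (border '')
j=20 s[j]='d': π[20]=0 (border '')
j=21 s[j]='b': π[21]=0 (border '')
j=22 s[j]='c': π[22]=0 (border '')
j=23 s[j]='f': π[23]=0 (border '')
j=24 s[j]='c': π[24]=0 (border '')
j=25 s[j]='f': π[25]=0 (border '')
j=26 s[j]='g': π[26]=0 (border '')
j=27 s[j]='e': π[27]=1 (border 'e')
j=28 s[j]='f': k: 1→0; π[28]=0 (border '')
j=29 s[j]='f': π[29]=0 (border '')
j=30 s[j]='g': π[30]=0 (border '')
j=31 s[j]='g': π[31]=0 (border '')
j=32 s[j]='f': π[32]=0 (border '')
j=33 s[j]='d': π[33]=0 (border '')
j=34 s[j]='b': π[34]=0 (border '')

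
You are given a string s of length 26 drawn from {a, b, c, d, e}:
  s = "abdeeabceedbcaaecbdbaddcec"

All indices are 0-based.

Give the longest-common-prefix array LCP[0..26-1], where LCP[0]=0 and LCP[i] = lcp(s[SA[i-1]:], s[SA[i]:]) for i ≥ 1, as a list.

[0, 1, 2, 1, 1, 0, 1, 2, 1, 2, 0, 1, 1, 1, 2, 0, 2, 1, 1, 1, 0, 1, 2, 1, 1, 2]

sorted suffixes:
  #0 SA[0]=13  'aaecbdbaddcec'
  #1 SA[1]=5  'abceedbcaaecbdbaddcec'
  #2 SA[2]=0  'abdeeabceedbcaaecbdbaddcec'
  #3 SA[3]=20  'addcec'
  #4 SA[4]=14  'aecbdbaddcec'
  #5 SA[5]=19  'baddcec'
  #6 SA[6]=11  'bcaaecbdbaddcec'
  #7 SA[7]=6  'bceedbcaaecbdbaddcec'
  #8 SA[8]=17  'bdbaddcec'
  #9 SA[9]=1  'bdeeabceedbcaaecbdbaddcec'
  #10 SA[10]=25  'c'
  #11 SA[11]=12  'caaecbdbaddcec'
  #12 SA[12]=16  'cbdbaddcec'
  #13 SA[13]=23  'cec'
  #14 SA[14]=7  'ceedbcaaecbdbaddcec'
  #15 SA[15]=18  'dbaddcec'
  #16 SA[16]=10  'dbcaaecbdbaddcec'
  #17 SA[17]=22  'dcec'
  #18 SA[18]=21  'ddcec'
  #19 SA[19]=2  'deeabceedbcaaecbdbaddcec'
  #20 SA[20]=4  'eabceedbcaaecbdbaddcec'
  #21 SA[21]=24  'ec'
  #22 SA[22]=15  'ecbdbaddcec'
  #23 SA[23]=9  'edbcaaecbdbaddcec'
  #24 SA[24]=3  'eeabceedbcaaecbdbaddcec'
  #25 SA[25]=8  'eedbcaaecbdbaddcec'

SA = [13, 5, 0, 20, 14, 19, 11, 6, 17, 1, 25, 12, 16, 23, 7, 18, 10, 22, 21, 2, 4, 24, 15, 9, 3, 8]
rank  pair      lcp
   1  s[13:],s[5:]  1  'a'
   2  s[5:],s[0:]  2  'ab'
   3  s[0:],s[20:]  1  'a'
   4  s[20:],s[14:]  1  'a'
   5  s[14:],s[19:]  0  ''
   6  s[19:],s[11:]  1  'b'
   7  s[11:],s[6:]  2  'bc'
   8  s[6:],s[17:]  1  'b'
   9  s[17:],s[1:]  2  'bd'
  10  s[1:],s[25:]  0  ''
  11  s[25:],s[12:]  1  'c'
  12  s[12:],s[16:]  1  'c'
  13  s[16:],s[23:]  1  'c'
  14  s[23:],s[7:]  2  'ce'
  15  s[7:],s[18:]  0  ''
  16  s[18:],s[10:]  2  'db'
  17  s[10:],s[22:]  1  'd'
  18  s[22:],s[21:]  1  'd'
  19  s[21:],s[2:]  1  'd'
  20  s[2:],s[4:]  0  ''
  21  s[4:],s[24:]  1  'e'
  22  s[24:],s[15:]  2  'ec'
  23  s[15:],s[9:]  1  'e'
  24  s[9:],s[3:]  1  'e'
  25  s[3:],s[8:]  2  'ee'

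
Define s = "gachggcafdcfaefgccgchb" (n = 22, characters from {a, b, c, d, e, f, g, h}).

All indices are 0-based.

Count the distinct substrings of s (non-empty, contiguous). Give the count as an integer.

rank→(start, suffix):
  0 → (1, 'achggcafdcfaefgccgchb')
  1 → (12, 'aefgccgchb')
  2 → (7, 'afdcfaefgccgchb')
  3 → (21, 'b')
  4 → (6, 'cafdcfaefgccgchb')
  5 → (16, 'ccgchb')
  6 → (10, 'cfaefgccgchb')
  7 → (17, 'cgchb')
  8 → (19, 'chb')
  9 → (2, 'chggcafdcfaefgccgchb')
  10 → (9, 'dcfaefgccgchb')
  11 → (13, 'efgccgchb')
  12 → (11, 'faefgccgchb')
  13 → (8, 'fdcfaefgccgchb')
  14 → (14, 'fgccgchb')
  15 → (0, 'gachggcafdcfaefgccgchb')
  16 → (5, 'gcafdcfaefgccgchb')
  17 → (15, 'gccgchb')
  18 → (18, 'gchb')
  19 → (4, 'ggcafdcfaefgccgchb')
  20 → (20, 'hb')
  21 → (3, 'hggcafdcfaefgccgchb')

SA = [1, 12, 7, 21, 6, 16, 10, 17, 19, 2, 9, 13, 11, 8, 14, 0, 5, 15, 18, 4, 20, 3]
[i] adj suffixes → lcp
  [1] 1/12 → 1 ('a')
  [2] 12/7 → 1 ('a')
  [3] 7/21 → 0 ('')
  [4] 21/6 → 0 ('')
  [5] 6/16 → 1 ('c')
  [6] 16/10 → 1 ('c')
  [7] 10/17 → 1 ('c')
  [8] 17/19 → 1 ('c')
  [9] 19/2 → 2 ('ch')
  [10] 2/9 → 0 ('')
  [11] 9/13 → 0 ('')
  [12] 13/11 → 0 ('')
  [13] 11/8 → 1 ('f')
  [14] 8/14 → 1 ('f')
  [15] 14/0 → 0 ('')
  [16] 0/5 → 1 ('g')
  [17] 5/15 → 2 ('gc')
  [18] 15/18 → 2 ('gc')
  [19] 18/4 → 1 ('g')
  [20] 4/20 → 0 ('')
  [21] 20/3 → 1 ('h')

n(n+1)/2 = 22·23/2 = 253
Σ LCP = 0 + 1 + 1 + 0 + 0 + 1 + 1 + 1 + 1 + 2 + 0 + 0 + 0 + 1 + 1 + 0 + 1 + 2 + 2 + 1 + 0 + 1 = 17
distinct = 253 − 17 = 236

236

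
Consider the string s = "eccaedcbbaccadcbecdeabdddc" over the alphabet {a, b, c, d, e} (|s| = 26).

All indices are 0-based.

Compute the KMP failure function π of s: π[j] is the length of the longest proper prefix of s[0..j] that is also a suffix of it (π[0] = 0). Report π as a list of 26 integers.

π[0] = 0
j=1 s[j]='c': π[1]=0 (border '')
j=2 s[j]='c': π[2]=0 (border '')
j=3 s[j]='a': π[3]=0 (border '')
j=4 s[j]='e': π[4]=1 (border 'e')
j=5 s[j]='d': k: 1→0; π[5]=0 (border '')
j=6 s[j]='c': π[6]=0 (border '')
j=7 s[j]='b': π[7]=0 (border '')
j=8 s[j]='b': π[8]=0 (border '')
j=9 s[j]='a': π[9]=0 (border '')
j=10 s[j]='c': π[10]=0 (border '')
j=11 s[j]='c': π[11]=0 (border '')
j=12 s[j]='a': π[12]=0 (border '')
j=13 s[j]='d': π[13]=0 (border '')
j=14 s[j]='c': π[14]=0 (border '')
j=15 s[j]='b': π[15]=0 (border '')
j=16 s[j]='e': π[16]=1 (border 'e')
j=17 s[j]='c': π[17]=2 (border 'ec')
j=18 s[j]='d': k: 2→0; π[18]=0 (border '')
j=19 s[j]='e': π[19]=1 (border 'e')
j=20 s[j]='a': k: 1→0; π[20]=0 (border '')
j=21 s[j]='b': π[21]=0 (border '')
j=22 s[j]='d': π[22]=0 (border '')
j=23 s[j]='d': π[23]=0 (border '')
j=24 s[j]='d': π[24]=0 (border '')
j=25 s[j]='c': π[25]=0 (border '')

[0, 0, 0, 0, 1, 0, 0, 0, 0, 0, 0, 0, 0, 0, 0, 0, 1, 2, 0, 1, 0, 0, 0, 0, 0, 0]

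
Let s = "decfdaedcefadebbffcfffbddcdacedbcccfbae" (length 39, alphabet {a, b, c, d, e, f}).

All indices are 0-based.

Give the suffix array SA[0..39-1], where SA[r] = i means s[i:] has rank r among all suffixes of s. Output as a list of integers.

rank→(start, suffix):
  0 → (27, 'acedbcccfbae')
  1 → (11, 'adebbffcfffbddcdacedbcccfbae')
  2 → (37, 'ae')
  3 → (5, 'aedcefadebbffcfffbddcdacedbcccfbae')
  4 → (36, 'bae')
  5 → (14, 'bbffcfffbddcdacedbcccfbae')
  6 → (31, 'bcccfbae')
  7 → (22, 'bddcdacedbcccfbae')
  8 → (15, 'bffcfffbddcdacedbcccfbae')
  9 → (32, 'cccfbae')
  10 → (33, 'ccfbae')
  11 → (25, 'cdacedbcccfbae')
  12 → (28, 'cedbcccfbae')
  13 → (8, 'cefadebbffcfffbddcdacedbcccfbae')
  14 → (34, 'cfbae')
  15 → (2, 'cfdaedcefadebbffcfffbddcdacedbcccfbae')
  16 → (18, 'cfffbddcdacedbcccfbae')
  17 → (26, 'dacedbcccfbae')
  18 → (4, 'daedcefadebbffcfffbddcdacedbcccfbae')
  19 → (30, 'dbcccfbae')
  20 → (24, 'dcdacedbcccfbae')
  21 → (7, 'dcefadebbffcfffbddcdacedbcccfbae')
  22 → (23, 'ddcdacedbcccfbae')
  23 → (12, 'debbffcfffbddcdacedbcccfbae')
  24 → (0, 'decfdaedcefadebbffcfffbddcdacedbcccfbae')
  25 → (38, 'e')
  26 → (13, 'ebbffcfffbddcdacedbcccfbae')
  27 → (1, 'ecfdaedcefadebbffcfffbddcdacedbcccfbae')
  28 → (29, 'edbcccfbae')
  29 → (6, 'edcefadebbffcfffbddcdacedbcccfbae')
  30 → (9, 'efadebbffcfffbddcdacedbcccfbae')
  31 → (10, 'fadebbffcfffbddcdacedbcccfbae')
  32 → (35, 'fbae')
  33 → (21, 'fbddcdacedbcccfbae')
  34 → (17, 'fcfffbddcdacedbcccfbae')
  35 → (3, 'fdaedcefadebbffcfffbddcdacedbcccfbae')
  36 → (20, 'ffbddcdacedbcccfbae')
  37 → (16, 'ffcfffbddcdacedbcccfbae')
  38 → (19, 'fffbddcdacedbcccfbae')

[27, 11, 37, 5, 36, 14, 31, 22, 15, 32, 33, 25, 28, 8, 34, 2, 18, 26, 4, 30, 24, 7, 23, 12, 0, 38, 13, 1, 29, 6, 9, 10, 35, 21, 17, 3, 20, 16, 19]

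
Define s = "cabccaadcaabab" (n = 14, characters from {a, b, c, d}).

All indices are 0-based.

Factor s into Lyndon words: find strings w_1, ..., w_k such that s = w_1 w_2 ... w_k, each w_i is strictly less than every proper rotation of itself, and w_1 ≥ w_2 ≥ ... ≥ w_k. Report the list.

emit factor 1: 'c' (i=0, period=1)
emit factor 2: 'abcc' (i=1, period=4)
emit factor 3: 'aadc' (i=5, period=4)
emit factor 4: 'aabab' (i=9, period=5)

["c", "abcc", "aadc", "aabab"]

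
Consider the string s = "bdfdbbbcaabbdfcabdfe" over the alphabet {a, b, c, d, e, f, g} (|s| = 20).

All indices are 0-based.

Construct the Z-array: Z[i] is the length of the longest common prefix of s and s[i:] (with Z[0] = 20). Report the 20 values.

[20, 0, 0, 0, 1, 1, 1, 0, 0, 0, 1, 3, 0, 0, 0, 0, 3, 0, 0, 0]

Z[0]=20
i=1: i≥r, start 0; Z[1]=0
i=2: i≥r, start 0; Z[2]=0
i=3: i≥r, start 0; Z[3]=0
i=4: i≥r, start 0; Z[4]=1 grow→box=[4,5)
i=5: i≥r, start 0; Z[5]=1 grow→box=[5,6)
i=6: i≥r, start 0; Z[6]=1 grow→box=[6,7)
i=7: i≥r, start 0; Z[7]=0
i=8: i≥r, start 0; Z[8]=0
i=9: i≥r, start 0; Z[9]=0
i=10: i≥r, start 0; Z[10]=1 grow→box=[10,11)
i=11: i≥r, start 0; Z[11]=3 grow→box=[11,14)
i=12: min(r-i=2, Z[1]=0)=0; Z[12]=0
i=13: min(r-i=1, Z[2]=0)=0; Z[13]=0
i=14: i≥r, start 0; Z[14]=0
i=15: i≥r, start 0; Z[15]=0
i=16: i≥r, start 0; Z[16]=3 grow→box=[16,19)
i=17: min(r-i=2, Z[1]=0)=0; Z[17]=0
i=18: min(r-i=1, Z[2]=0)=0; Z[18]=0
i=19: i≥r, start 0; Z[19]=0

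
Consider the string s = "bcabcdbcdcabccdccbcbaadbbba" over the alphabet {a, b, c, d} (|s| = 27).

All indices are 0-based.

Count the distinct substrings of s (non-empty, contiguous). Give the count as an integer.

sorted suffixes:
  #0 SA[0]=26  'a'
  #1 SA[1]=20  'aadbbba'
  #2 SA[2]=10  'abccdccbcbaadbbba'
  #3 SA[3]=2  'abcdbcdcabccdccbcbaadbbba'
  #4 SA[4]=21  'adbbba'
  #5 SA[5]=25  'ba'
  #6 SA[6]=19  'baadbbba'
  #7 SA[7]=24  'bba'
  #8 SA[8]=23  'bbba'
  #9 SA[9]=0  'bcabcdbcdcabccdccbcbaadbbba'
  #10 SA[10]=17  'bcbaadbbba'
  #11 SA[11]=11  'bccdccbcbaadbbba'
  #12 SA[12]=3  'bcdbcdcabccdccbcbaadbbba'
  #13 SA[13]=6  'bcdcabccdccbcbaadbbba'
  #14 SA[14]=9  'cabccdccbcbaadbbba'
  #15 SA[15]=1  'cabcdbcdcabccdccbcbaadbbba'
  #16 SA[16]=18  'cbaadbbba'
  #17 SA[17]=16  'cbcbaadbbba'
  #18 SA[18]=15  'ccbcbaadbbba'
  #19 SA[19]=12  'ccdccbcbaadbbba'
  #20 SA[20]=4  'cdbcdcabccdccbcbaadbbba'
  #21 SA[21]=7  'cdcabccdccbcbaadbbba'
  #22 SA[22]=13  'cdccbcbaadbbba'
  #23 SA[23]=22  'dbbba'
  #24 SA[24]=5  'dbcdcabccdccbcbaadbbba'
  #25 SA[25]=8  'dcabccdccbcbaadbbba'
  #26 SA[26]=14  'dccbcbaadbbba'

SA = [26, 20, 10, 2, 21, 25, 19, 24, 23, 0, 17, 11, 3, 6, 9, 1, 18, 16, 15, 12, 4, 7, 13, 22, 5, 8, 14]
[i] adj suffixes → lcp
  [1] 26/20 → 1 ('a')
  [2] 20/10 → 1 ('a')
  [3] 10/2 → 3 ('abc')
  [4] 2/21 → 1 ('a')
  [5] 21/25 → 0 ('')
  [6] 25/19 → 2 ('ba')
  [7] 19/24 → 1 ('b')
  [8] 24/23 → 2 ('bb')
  [9] 23/0 → 1 ('b')
  [10] 0/17 → 2 ('bc')
  [11] 17/11 → 2 ('bc')
  [12] 11/3 → 2 ('bc')
  [13] 3/6 → 3 ('bcd')
  [14] 6/9 → 0 ('')
  [15] 9/1 → 4 ('cabc')
  [16] 1/18 → 1 ('c')
  [17] 18/16 → 2 ('cb')
  [18] 16/15 → 1 ('c')
  [19] 15/12 → 2 ('cc')
  [20] 12/4 → 1 ('c')
  [21] 4/7 → 2 ('cd')
  [22] 7/13 → 3 ('cdc')
  [23] 13/22 → 0 ('')
  [24] 22/5 → 2 ('db')
  [25] 5/8 → 1 ('d')
  [26] 8/14 → 2 ('dc')

n(n+1)/2 = 27·28/2 = 378
Σ LCP = 0 + 1 + 1 + 3 + 1 + 0 + 2 + 1 + 2 + 1 + 2 + 2 + 2 + 3 + 0 + 4 + 1 + 2 + 1 + 2 + 1 + 2 + 3 + 0 + 2 + 1 + 2 = 42
distinct = 378 − 42 = 336

336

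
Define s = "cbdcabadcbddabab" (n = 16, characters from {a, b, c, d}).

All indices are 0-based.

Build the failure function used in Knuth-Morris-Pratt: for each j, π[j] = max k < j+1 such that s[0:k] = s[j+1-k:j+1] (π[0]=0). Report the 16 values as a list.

π[0] = 0
j=1 s[j]='b': π[1]=0 (border '')
j=2 s[j]='d': π[2]=0 (border '')
j=3 s[j]='c': π[3]=1 (border 'c')
j=4 s[j]='a': k: 1→0; π[4]=0 (border '')
j=5 s[j]='b': π[5]=0 (border '')
j=6 s[j]='a': π[6]=0 (border '')
j=7 s[j]='d': π[7]=0 (border '')
j=8 s[j]='c': π[8]=1 (border 'c')
j=9 s[j]='b': π[9]=2 (border 'cb')
j=10 s[j]='d': π[10]=3 (border 'cbd')
j=11 s[j]='d': k: 3→0; π[11]=0 (border '')
j=12 s[j]='a': π[12]=0 (border '')
j=13 s[j]='b': π[13]=0 (border '')
j=14 s[j]='a': π[14]=0 (border '')
j=15 s[j]='b': π[15]=0 (border '')

[0, 0, 0, 1, 0, 0, 0, 0, 1, 2, 3, 0, 0, 0, 0, 0]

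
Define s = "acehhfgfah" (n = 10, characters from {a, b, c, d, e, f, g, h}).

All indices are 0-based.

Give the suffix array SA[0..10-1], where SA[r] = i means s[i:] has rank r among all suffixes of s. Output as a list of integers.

sorted suffixes:
  #0 SA[0]=0  'acehhfgfah'
  #1 SA[1]=8  'ah'
  #2 SA[2]=1  'cehhfgfah'
  #3 SA[3]=2  'ehhfgfah'
  #4 SA[4]=7  'fah'
  #5 SA[5]=5  'fgfah'
  #6 SA[6]=6  'gfah'
  #7 SA[7]=9  'h'
  #8 SA[8]=4  'hfgfah'
  #9 SA[9]=3  'hhfgfah'

[0, 8, 1, 2, 7, 5, 6, 9, 4, 3]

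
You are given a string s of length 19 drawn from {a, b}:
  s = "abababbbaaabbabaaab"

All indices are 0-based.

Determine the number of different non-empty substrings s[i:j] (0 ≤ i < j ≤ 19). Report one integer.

145

rank | idx | suffix
   0 |  15 | aaab
   1 |   8 | aaabbabaaab
   2 |  16 | aab
   3 |   9 | aabbabaaab
   4 |  17 | ab
   5 |  13 | abaaab
   6 |   0 | abababbbaaabbabaaab
   7 |   2 | ababbbaaabbabaaab
   8 |  10 | abbabaaab
   9 |   4 | abbbaaabbabaaab
  10 |  18 | b
  11 |  14 | baaab
  12 |   7 | baaabbabaaab
  13 |  12 | babaaab
  14 |   1 | bababbbaaabbabaaab
  15 |   3 | babbbaaabbabaaab
  16 |   6 | bbaaabbabaaab
  17 |  11 | bbabaaab
  18 |   5 | bbbaaabbabaaab

SA = [15, 8, 16, 9, 17, 13, 0, 2, 10, 4, 18, 14, 7, 12, 1, 3, 6, 11, 5]
[i] adj suffixes → lcp
  [1] 15/8 → 4 ('aaab')
  [2] 8/16 → 2 ('aa')
  [3] 16/9 → 3 ('aab')
  [4] 9/17 → 1 ('a')
  [5] 17/13 → 2 ('ab')
  [6] 13/0 → 3 ('aba')
  [7] 0/2 → 4 ('abab')
  [8] 2/10 → 2 ('ab')
  [9] 10/4 → 3 ('abb')
  [10] 4/18 → 0 ('')
  [11] 18/14 → 1 ('b')
  [12] 14/7 → 5 ('baaab')
  [13] 7/12 → 2 ('ba')
  [14] 12/1 → 4 ('baba')
  [15] 1/3 → 3 ('bab')
  [16] 3/6 → 1 ('b')
  [17] 6/11 → 3 ('bba')
  [18] 11/5 → 2 ('bb')

n(n+1)/2 = 19·20/2 = 190
Σ LCP = 0 + 4 + 2 + 3 + 1 + 2 + 3 + 4 + 2 + 3 + 0 + 1 + 5 + 2 + 4 + 3 + 1 + 3 + 2 = 45
distinct = 190 − 45 = 145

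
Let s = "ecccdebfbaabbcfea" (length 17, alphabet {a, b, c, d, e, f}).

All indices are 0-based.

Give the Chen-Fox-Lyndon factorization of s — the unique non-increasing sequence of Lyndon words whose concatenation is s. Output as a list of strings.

["e", "cccde", "bf", "b", "aabbcfe", "a"]

emit factor 1: 'e' (i=0, period=1)
emit factor 2: 'cccde' (i=1, period=5)
emit factor 3: 'bf' (i=6, period=2)
emit factor 4: 'b' (i=8, period=1)
emit factor 5: 'aabbcfe' (i=9, period=7)
emit factor 6: 'a' (i=16, period=1)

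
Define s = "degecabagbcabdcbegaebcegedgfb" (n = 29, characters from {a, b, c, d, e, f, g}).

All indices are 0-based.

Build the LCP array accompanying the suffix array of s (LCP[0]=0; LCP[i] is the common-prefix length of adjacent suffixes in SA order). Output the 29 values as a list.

[0, 2, 1, 1, 0, 1, 1, 2, 1, 1, 0, 3, 1, 1, 0, 1, 1, 0, 1, 1, 1, 2, 3, 0, 0, 1, 1, 2, 1]

rank | idx | suffix
   0 |   5 | abagbcabdcbegaebcegedgfb
   1 |  11 | abdcbegaebcegedgfb
   2 |  18 | aebcegedgfb
   3 |   7 | agbcabdcbegaebcegedgfb
   4 |  28 | b
   5 |   6 | bagbcabdcbegaebcegedgfb
   6 |   9 | bcabdcbegaebcegedgfb
   7 |  20 | bcegedgfb
   8 |  12 | bdcbegaebcegedgfb
   9 |  15 | begaebcegedgfb
  10 |   4 | cabagbcabdcbegaebcegedgfb
  11 |  10 | cabdcbegaebcegedgfb
  12 |  14 | cbegaebcegedgfb
  13 |  21 | cegedgfb
  14 |  13 | dcbegaebcegedgfb
  15 |   0 | degecabagbcabdcbegaebcegedgfb
  16 |  25 | dgfb
  17 |  19 | ebcegedgfb
  18 |   3 | ecabagbcabdcbegaebcegedgfb
  19 |  24 | edgfb
  20 |  16 | egaebcegedgfb
  21 |   1 | egecabagbcabdcbegaebcegedgfb
  22 |  22 | egedgfb
  23 |  27 | fb
  24 |  17 | gaebcegedgfb
  25 |   8 | gbcabdcbegaebcegedgfb
  26 |   2 | gecabagbcabdcbegaebcegedgfb
  27 |  23 | gedgfb
  28 |  26 | gfb

SA = [5, 11, 18, 7, 28, 6, 9, 20, 12, 15, 4, 10, 14, 21, 13, 0, 25, 19, 3, 24, 16, 1, 22, 27, 17, 8, 2, 23, 26]
i: (SA[i-1],SA[i]) lcp shared
  1: (5,11) 2 'ab'
  2: (11,18) 1 'a'
  3: (18,7) 1 'a'
  4: (7,28) 0 ''
  5: (28,6) 1 'b'
  6: (6,9) 1 'b'
  7: (9,20) 2 'bc'
  8: (20,12) 1 'b'
  9: (12,15) 1 'b'
  10: (15,4) 0 ''
  11: (4,10) 3 'cab'
  12: (10,14) 1 'c'
  13: (14,21) 1 'c'
  14: (21,13) 0 ''
  15: (13,0) 1 'd'
  16: (0,25) 1 'd'
  17: (25,19) 0 ''
  18: (19,3) 1 'e'
  19: (3,24) 1 'e'
  20: (24,16) 1 'e'
  21: (16,1) 2 'eg'
  22: (1,22) 3 'ege'
  23: (22,27) 0 ''
  24: (27,17) 0 ''
  25: (17,8) 1 'g'
  26: (8,2) 1 'g'
  27: (2,23) 2 'ge'
  28: (23,26) 1 'g'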